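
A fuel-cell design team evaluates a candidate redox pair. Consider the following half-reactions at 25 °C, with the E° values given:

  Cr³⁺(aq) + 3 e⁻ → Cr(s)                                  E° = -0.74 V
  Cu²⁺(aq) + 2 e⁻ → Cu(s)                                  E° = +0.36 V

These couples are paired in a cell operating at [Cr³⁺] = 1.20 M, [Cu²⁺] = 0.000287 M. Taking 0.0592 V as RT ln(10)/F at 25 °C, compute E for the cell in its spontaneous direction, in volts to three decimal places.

Cu²⁺/Cu is the cathode (higher E°), Cr³⁺/Cr the anode: E°cell = +0.36 − (-0.74) = +1.10 V, n = 6.
Overall: 3 Cu²⁺(aq) + 2 Cr(s) → 3 Cu(s) + 2 Cr³⁺(aq)
Q = [Cr³⁺]^2 / ([Cu²⁺]^3); log Q = 10.785.
E = E° − (0.0592/n) log Q = +1.10 − (0.0592/6)(10.785) = +0.994 V.

+0.994 V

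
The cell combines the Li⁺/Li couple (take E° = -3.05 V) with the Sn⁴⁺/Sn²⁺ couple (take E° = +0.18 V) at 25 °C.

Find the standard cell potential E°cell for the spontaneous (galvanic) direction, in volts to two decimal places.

+3.23 V

The Sn⁴⁺/Sn²⁺ couple has the higher reduction potential, so it is the cathode; Li⁺/Li is oxidised at the anode.
E°cell = E°(cathode) − E°(anode) = (+0.18) − (-3.05) = +3.23 V.
Since E°cell > 0, the reaction is spontaneous under standard conditions.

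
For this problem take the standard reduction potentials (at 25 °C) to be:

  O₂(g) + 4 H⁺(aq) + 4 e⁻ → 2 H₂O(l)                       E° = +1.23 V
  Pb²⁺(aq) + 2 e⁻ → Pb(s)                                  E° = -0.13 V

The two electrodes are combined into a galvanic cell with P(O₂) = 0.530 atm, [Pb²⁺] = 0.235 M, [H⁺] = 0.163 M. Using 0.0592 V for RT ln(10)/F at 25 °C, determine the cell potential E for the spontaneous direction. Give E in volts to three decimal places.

O₂/H₂O is the cathode (higher E°), Pb²⁺/Pb the anode: E°cell = +1.23 − (-0.13) = +1.36 V, n = 4.
Overall: O₂(g) + 4 H⁺(aq) + 2 Pb(s) → 2 H₂O(l) + 2 Pb²⁺(aq)
Q = [Pb²⁺]^2 / (P(O₂)·[H⁺]^4); log Q = 2.169.
E = E° − (0.0592/n) log Q = +1.36 − (0.0592/4)(2.169) = +1.328 V.

+1.328 V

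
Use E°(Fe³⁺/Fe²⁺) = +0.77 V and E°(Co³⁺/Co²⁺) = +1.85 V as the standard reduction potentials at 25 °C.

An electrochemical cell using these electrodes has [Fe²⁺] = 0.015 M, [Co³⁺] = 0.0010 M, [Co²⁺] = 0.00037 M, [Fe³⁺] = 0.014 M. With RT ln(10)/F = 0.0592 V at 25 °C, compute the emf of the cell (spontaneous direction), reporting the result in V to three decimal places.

+1.107 V

Co³⁺/Co²⁺ is the cathode (higher E°), Fe³⁺/Fe²⁺ the anode: E°cell = +1.85 − (+0.77) = +1.08 V, n = 1.
Overall: Co³⁺(aq) + Fe²⁺(aq) → Co²⁺(aq) + Fe³⁺(aq)
Q = [Co²⁺]·[Fe³⁺] / ([Co³⁺]·[Fe²⁺]); log Q = -0.462.
E = E° − (0.0592/n) log Q = +1.08 − (0.0592/1)(-0.462) = +1.107 V.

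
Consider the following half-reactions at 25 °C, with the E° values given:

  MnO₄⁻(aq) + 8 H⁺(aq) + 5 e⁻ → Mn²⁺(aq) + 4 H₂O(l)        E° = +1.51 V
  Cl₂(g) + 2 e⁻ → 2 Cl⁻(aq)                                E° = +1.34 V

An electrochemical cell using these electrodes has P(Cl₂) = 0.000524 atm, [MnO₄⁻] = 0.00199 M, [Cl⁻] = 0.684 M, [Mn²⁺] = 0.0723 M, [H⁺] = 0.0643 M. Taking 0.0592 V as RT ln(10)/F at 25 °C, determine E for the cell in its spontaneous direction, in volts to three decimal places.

MnO₄⁻/Mn²⁺ is the cathode (higher E°), Cl₂/Cl⁻ the anode: E°cell = +1.51 − (+1.34) = +0.17 V, n = 10.
Overall: 2 MnO₄⁻(aq) + 16 H⁺(aq) + 10 Cl⁻(aq) → 2 Mn²⁺(aq) + 8 H₂O(l) + 5 Cl₂(g)
Q = [Mn²⁺]^2·P(Cl₂)^5 / ([MnO₄⁻]^2·[H⁺]^16·[Cl⁻]^10); log Q = 7.435.
E = E° − (0.0592/n) log Q = +0.17 − (0.0592/10)(7.435) = +0.126 V.

+0.126 V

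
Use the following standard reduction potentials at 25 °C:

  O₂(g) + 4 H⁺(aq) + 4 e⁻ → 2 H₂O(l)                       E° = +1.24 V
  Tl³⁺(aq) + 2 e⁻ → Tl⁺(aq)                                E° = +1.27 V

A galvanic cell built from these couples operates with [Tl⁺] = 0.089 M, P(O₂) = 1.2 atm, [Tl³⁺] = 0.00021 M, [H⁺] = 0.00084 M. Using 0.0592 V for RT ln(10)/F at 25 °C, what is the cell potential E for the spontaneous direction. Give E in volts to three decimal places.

+0.133 V

Tl³⁺/Tl⁺ is the cathode (higher E°), O₂/H₂O the anode: E°cell = +1.27 − (+1.24) = +0.03 V, n = 4.
Overall: 2 Tl³⁺(aq) + 2 H₂O(l) → 2 Tl⁺(aq) + O₂(g) + 4 H⁺(aq)
Q = [Tl⁺]^2·P(O₂)·[H⁺]^4 / ([Tl³⁺]^2); log Q = -6.969.
E = E° − (0.0592/n) log Q = +0.03 − (0.0592/4)(-6.969) = +0.133 V.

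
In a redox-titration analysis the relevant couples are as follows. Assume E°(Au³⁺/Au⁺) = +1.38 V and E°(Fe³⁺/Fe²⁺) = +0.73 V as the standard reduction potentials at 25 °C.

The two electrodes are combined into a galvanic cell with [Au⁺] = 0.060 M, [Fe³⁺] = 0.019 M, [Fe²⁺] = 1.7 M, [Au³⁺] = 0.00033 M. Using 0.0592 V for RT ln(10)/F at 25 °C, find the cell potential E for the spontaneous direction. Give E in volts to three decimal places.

+0.699 V

Au³⁺/Au⁺ is the cathode (higher E°), Fe³⁺/Fe²⁺ the anode: E°cell = +1.38 − (+0.73) = +0.65 V, n = 2.
Overall: Au³⁺(aq) + 2 Fe²⁺(aq) → Au⁺(aq) + 2 Fe³⁺(aq)
Q = [Au⁺]·[Fe³⁺]^2 / ([Au³⁺]·[Fe²⁺]^2); log Q = -1.644.
E = E° − (0.0592/n) log Q = +0.65 − (0.0592/2)(-1.644) = +0.699 V.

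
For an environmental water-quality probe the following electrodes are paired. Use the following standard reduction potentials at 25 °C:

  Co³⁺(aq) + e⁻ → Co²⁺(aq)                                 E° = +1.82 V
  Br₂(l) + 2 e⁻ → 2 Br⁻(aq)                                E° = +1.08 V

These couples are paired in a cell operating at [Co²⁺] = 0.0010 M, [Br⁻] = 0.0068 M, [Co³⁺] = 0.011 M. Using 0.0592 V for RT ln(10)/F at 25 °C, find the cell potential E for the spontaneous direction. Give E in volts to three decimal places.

Co³⁺/Co²⁺ is the cathode (higher E°), Br₂/Br⁻ the anode: E°cell = +1.82 − (+1.08) = +0.74 V, n = 2.
Overall: 2 Co³⁺(aq) + 2 Br⁻(aq) → 2 Co²⁺(aq) + Br₂(l)
Q = [Co²⁺]^2 / ([Co³⁺]^2·[Br⁻]^2); log Q = 2.252.
E = E° − (0.0592/n) log Q = +0.74 − (0.0592/2)(2.252) = +0.673 V.

+0.673 V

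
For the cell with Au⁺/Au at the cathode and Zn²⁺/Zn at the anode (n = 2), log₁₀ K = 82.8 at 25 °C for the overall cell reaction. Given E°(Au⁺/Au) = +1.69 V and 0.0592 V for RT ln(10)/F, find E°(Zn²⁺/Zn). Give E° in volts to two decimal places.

E°cell = (0.0592/n)·log K = (0.0592/2)(82.8) = +2.451 V.
Since Au⁺/Au is the cathode and Zn²⁺/Zn the anode, E°cell = E°(Au⁺/Au) − E°(Zn²⁺/Zn).
So E°(Zn²⁺/Zn) = E°(Au⁺/Au) − E°cell = (+1.69) − (+2.451) = -0.76 V.

-0.76 V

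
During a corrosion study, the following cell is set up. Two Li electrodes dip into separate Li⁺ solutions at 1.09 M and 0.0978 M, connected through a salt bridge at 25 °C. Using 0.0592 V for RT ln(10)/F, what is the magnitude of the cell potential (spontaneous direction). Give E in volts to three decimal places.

+0.062 V

For a concentration cell E°cell = 0. The 1.09 M side is the cathode (reduction is favoured where [Li⁺] is higher).
With n = 1, E = −(0.0592/1) log([Li⁺]ₐₙ/[Li⁺]꜀ₐₜ) = −(0.0592/1) log(0.0978/1.09) = −(0.0592/1)(-1.047) = +0.062 V.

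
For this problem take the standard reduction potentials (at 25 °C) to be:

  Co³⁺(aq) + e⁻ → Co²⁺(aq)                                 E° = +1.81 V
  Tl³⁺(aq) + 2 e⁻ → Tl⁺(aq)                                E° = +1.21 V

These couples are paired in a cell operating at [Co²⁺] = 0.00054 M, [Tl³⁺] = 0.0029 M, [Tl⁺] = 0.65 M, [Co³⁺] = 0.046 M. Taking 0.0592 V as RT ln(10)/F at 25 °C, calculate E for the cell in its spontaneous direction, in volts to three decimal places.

+0.784 V

Co³⁺/Co²⁺ is the cathode (higher E°), Tl³⁺/Tl⁺ the anode: E°cell = +1.81 − (+1.21) = +0.60 V, n = 2.
Overall: 2 Co³⁺(aq) + Tl⁺(aq) → 2 Co²⁺(aq) + Tl³⁺(aq)
Q = [Co²⁺]^2·[Tl³⁺] / ([Co³⁺]^2·[Tl⁺]); log Q = -6.211.
E = E° − (0.0592/n) log Q = +0.60 − (0.0592/2)(-6.211) = +0.784 V.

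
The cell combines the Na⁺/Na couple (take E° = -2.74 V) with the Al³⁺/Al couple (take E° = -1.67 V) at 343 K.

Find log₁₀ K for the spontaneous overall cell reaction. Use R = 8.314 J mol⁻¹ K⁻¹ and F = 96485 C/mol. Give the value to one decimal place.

47.2

Cathode: Al³⁺/Al; anode: Na⁺/Na. E°cell = (-1.67) − (-2.74) = +1.07 V, with n = 3.
ΔG° = −nFE° = −RT ln K, so ln K = nFE°/(RT) = (3)(96485)(+1.07) / ((8.314)(343)) = 108.608.
log₁₀ K = 108.608 / ln 10 = 47.2.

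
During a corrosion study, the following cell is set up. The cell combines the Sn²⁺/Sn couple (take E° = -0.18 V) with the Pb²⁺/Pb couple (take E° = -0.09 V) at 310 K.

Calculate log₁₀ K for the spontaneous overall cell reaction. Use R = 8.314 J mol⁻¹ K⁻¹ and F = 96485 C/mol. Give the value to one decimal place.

Cathode: Pb²⁺/Pb; anode: Sn²⁺/Sn. E°cell = (-0.09) − (-0.18) = +0.09 V, with n = 2.
ΔG° = −nFE° = −RT ln K, so ln K = nFE°/(RT) = (2)(96485)(+0.09) / ((8.314)(310)) = 6.738.
log₁₀ K = 6.738 / ln 10 = 2.9.

2.9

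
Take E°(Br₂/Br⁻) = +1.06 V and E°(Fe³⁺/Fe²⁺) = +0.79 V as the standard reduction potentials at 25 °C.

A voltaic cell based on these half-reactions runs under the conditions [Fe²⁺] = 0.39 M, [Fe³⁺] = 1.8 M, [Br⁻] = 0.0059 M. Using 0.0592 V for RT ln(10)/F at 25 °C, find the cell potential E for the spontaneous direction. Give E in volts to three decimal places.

Br₂/Br⁻ is the cathode (higher E°), Fe³⁺/Fe²⁺ the anode: E°cell = +1.06 − (+0.79) = +0.27 V, n = 2.
Overall: Br₂(l) + 2 Fe²⁺(aq) → 2 Br⁻(aq) + 2 Fe³⁺(aq)
Q = [Br⁻]^2·[Fe³⁺]^2 / ([Fe²⁺]^2); log Q = -3.130.
E = E° − (0.0592/n) log Q = +0.27 − (0.0592/2)(-3.130) = +0.363 V.

+0.363 V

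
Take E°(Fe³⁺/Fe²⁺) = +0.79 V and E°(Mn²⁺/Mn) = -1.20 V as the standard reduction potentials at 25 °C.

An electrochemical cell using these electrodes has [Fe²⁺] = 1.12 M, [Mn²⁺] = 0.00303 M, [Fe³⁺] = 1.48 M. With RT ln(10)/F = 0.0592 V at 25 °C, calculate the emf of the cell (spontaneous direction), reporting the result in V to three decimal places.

+2.072 V

Fe³⁺/Fe²⁺ is the cathode (higher E°), Mn²⁺/Mn the anode: E°cell = +0.79 − (-1.20) = +1.99 V, n = 2.
Overall: 2 Fe³⁺(aq) + Mn(s) → 2 Fe²⁺(aq) + Mn²⁺(aq)
Q = [Fe²⁺]^2·[Mn²⁺] / ([Fe³⁺]^2); log Q = -2.761.
E = E° − (0.0592/n) log Q = +1.99 − (0.0592/2)(-2.761) = +2.072 V.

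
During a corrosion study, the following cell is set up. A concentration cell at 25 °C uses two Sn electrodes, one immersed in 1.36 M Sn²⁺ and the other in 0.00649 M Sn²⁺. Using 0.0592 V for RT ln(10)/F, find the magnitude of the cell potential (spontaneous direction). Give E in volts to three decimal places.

For a concentration cell E°cell = 0. The 1.36 M side is the cathode (reduction is favoured where [Sn²⁺] is higher).
With n = 2, E = −(0.0592/2) log([Sn²⁺]ₐₙ/[Sn²⁺]꜀ₐₜ) = −(0.0592/2) log(0.00649/1.36) = −(0.0592/2)(-2.321) = +0.069 V.

+0.069 V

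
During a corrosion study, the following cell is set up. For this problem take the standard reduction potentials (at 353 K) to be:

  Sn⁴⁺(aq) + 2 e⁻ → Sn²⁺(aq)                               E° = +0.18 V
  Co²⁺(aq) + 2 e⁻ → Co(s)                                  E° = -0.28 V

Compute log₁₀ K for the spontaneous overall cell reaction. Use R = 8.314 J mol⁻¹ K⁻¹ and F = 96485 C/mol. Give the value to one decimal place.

13.1

Cathode: Sn⁴⁺/Sn²⁺; anode: Co²⁺/Co. E°cell = (+0.18) − (-0.28) = +0.46 V, with n = 2.
ΔG° = −nFE° = −RT ln K, so ln K = nFE°/(RT) = (2)(96485)(+0.46) / ((8.314)(353)) = 30.246.
log₁₀ K = 30.246 / ln 10 = 13.1.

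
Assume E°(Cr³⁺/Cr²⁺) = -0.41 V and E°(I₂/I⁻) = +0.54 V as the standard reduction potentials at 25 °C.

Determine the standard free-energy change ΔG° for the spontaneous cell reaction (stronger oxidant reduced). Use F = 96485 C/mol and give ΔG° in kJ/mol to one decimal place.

I₂/I⁻ (E° = +0.54 V) is the cathode; Cr³⁺/Cr²⁺ (E° = -0.41 V) is the anode, so E°cell = +0.95 V.
Balancing electrons gives n = 2 (lcm of 2 and 1).
ΔG° = −nFE° = −(2)(96485)(+0.95) = -183,322 J = -183.3 kJ/mol.

-183.3 kJ/mol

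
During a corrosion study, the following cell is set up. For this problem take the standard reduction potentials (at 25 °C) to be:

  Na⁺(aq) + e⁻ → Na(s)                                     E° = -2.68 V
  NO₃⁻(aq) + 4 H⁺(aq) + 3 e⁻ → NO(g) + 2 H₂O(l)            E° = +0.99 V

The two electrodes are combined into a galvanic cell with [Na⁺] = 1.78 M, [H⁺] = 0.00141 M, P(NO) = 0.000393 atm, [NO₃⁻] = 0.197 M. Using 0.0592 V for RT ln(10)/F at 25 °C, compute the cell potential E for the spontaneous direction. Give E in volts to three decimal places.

+3.483 V

NO₃⁻/NO is the cathode (higher E°), Na⁺/Na the anode: E°cell = +0.99 − (-2.68) = +3.67 V, n = 3.
Overall: NO₃⁻(aq) + 4 H⁺(aq) + 3 Na(s) → NO(g) + 2 H₂O(l) + 3 Na⁺(aq)
Q = P(NO)·[Na⁺]^3 / ([NO₃⁻]·[H⁺]^4); log Q = 9.454.
E = E° − (0.0592/n) log Q = +3.67 − (0.0592/3)(9.454) = +3.483 V.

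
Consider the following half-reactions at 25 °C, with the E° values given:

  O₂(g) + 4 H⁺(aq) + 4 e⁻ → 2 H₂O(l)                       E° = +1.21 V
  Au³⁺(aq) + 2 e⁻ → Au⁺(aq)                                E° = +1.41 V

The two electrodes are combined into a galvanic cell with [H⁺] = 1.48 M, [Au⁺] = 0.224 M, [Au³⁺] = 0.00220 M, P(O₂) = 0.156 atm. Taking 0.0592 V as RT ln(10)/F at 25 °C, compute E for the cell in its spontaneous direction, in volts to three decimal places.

Au³⁺/Au⁺ is the cathode (higher E°), O₂/H₂O the anode: E°cell = +1.41 − (+1.21) = +0.20 V, n = 4.
Overall: 2 Au³⁺(aq) + 2 H₂O(l) → 2 Au⁺(aq) + O₂(g) + 4 H⁺(aq)
Q = [Au⁺]^2·P(O₂)·[H⁺]^4 / ([Au³⁺]^2); log Q = 3.890.
E = E° − (0.0592/n) log Q = +0.20 − (0.0592/4)(3.890) = +0.142 V.

+0.142 V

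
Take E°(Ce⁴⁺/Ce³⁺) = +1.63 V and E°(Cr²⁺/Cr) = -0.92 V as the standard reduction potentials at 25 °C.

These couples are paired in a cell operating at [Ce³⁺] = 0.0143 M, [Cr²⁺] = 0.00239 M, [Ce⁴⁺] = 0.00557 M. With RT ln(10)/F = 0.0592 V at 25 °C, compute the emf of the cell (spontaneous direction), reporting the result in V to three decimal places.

+2.603 V

Ce⁴⁺/Ce³⁺ is the cathode (higher E°), Cr²⁺/Cr the anode: E°cell = +1.63 − (-0.92) = +2.55 V, n = 2.
Overall: 2 Ce⁴⁺(aq) + Cr(s) → 2 Ce³⁺(aq) + Cr²⁺(aq)
Q = [Ce³⁺]^2·[Cr²⁺] / ([Ce⁴⁺]^2); log Q = -1.803.
E = E° − (0.0592/n) log Q = +2.55 − (0.0592/2)(-1.803) = +2.603 V.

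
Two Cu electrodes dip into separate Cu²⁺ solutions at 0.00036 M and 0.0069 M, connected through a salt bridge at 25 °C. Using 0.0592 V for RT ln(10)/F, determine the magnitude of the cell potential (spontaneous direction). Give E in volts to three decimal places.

+0.038 V

For a concentration cell E°cell = 0. The 0.0069 M side is the cathode (reduction is favoured where [Cu²⁺] is higher).
With n = 2, E = −(0.0592/2) log([Cu²⁺]ₐₙ/[Cu²⁺]꜀ₐₜ) = −(0.0592/2) log(0.00036/0.0069) = −(0.0592/2)(-1.283) = +0.038 V.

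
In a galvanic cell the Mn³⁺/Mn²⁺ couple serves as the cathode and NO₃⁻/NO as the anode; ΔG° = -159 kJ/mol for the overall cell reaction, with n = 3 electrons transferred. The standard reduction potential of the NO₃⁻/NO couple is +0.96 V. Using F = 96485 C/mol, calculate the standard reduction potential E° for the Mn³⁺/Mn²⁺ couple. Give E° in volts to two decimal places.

E°cell = −ΔG°/(nF) = −(-159×10³)/((3)(96485)) = +0.549 V.
Since Mn³⁺/Mn²⁺ is the cathode and NO₃⁻/NO the anode, E°cell = E°(Mn³⁺/Mn²⁺) − E°(NO₃⁻/NO).
So E°(Mn³⁺/Mn²⁺) = E°cell + E°(NO₃⁻/NO) = +0.549 + (+0.96) = +1.51 V.

+1.51 V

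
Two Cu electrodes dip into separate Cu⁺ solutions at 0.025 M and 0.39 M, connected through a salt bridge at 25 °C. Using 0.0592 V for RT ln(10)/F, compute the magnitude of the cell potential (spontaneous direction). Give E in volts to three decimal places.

For a concentration cell E°cell = 0. The 0.39 M side is the cathode (reduction is favoured where [Cu⁺] is higher).
With n = 1, E = −(0.0592/1) log([Cu⁺]ₐₙ/[Cu⁺]꜀ₐₜ) = −(0.0592/1) log(0.025/0.39) = −(0.0592/1)(-1.193) = +0.071 V.

+0.071 V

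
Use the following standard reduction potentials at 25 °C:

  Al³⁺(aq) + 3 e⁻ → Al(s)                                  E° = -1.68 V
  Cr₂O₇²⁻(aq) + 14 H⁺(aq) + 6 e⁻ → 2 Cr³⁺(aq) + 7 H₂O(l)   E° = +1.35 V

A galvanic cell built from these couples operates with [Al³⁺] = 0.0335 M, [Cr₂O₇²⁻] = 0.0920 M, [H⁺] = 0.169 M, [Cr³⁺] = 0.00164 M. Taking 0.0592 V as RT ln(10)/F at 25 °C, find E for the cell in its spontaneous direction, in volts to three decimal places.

+2.997 V

Cr₂O₇²⁻/Cr³⁺ is the cathode (higher E°), Al³⁺/Al the anode: E°cell = +1.35 − (-1.68) = +3.03 V, n = 6.
Overall: Cr₂O₇²⁻(aq) + 14 H⁺(aq) + 2 Al(s) → 2 Cr³⁺(aq) + 7 H₂O(l) + 2 Al³⁺(aq)
Q = [Cr³⁺]^2·[Al³⁺]^2 / ([Cr₂O₇²⁻]·[H⁺]^14); log Q = 3.326.
E = E° − (0.0592/n) log Q = +3.03 − (0.0592/6)(3.326) = +2.997 V.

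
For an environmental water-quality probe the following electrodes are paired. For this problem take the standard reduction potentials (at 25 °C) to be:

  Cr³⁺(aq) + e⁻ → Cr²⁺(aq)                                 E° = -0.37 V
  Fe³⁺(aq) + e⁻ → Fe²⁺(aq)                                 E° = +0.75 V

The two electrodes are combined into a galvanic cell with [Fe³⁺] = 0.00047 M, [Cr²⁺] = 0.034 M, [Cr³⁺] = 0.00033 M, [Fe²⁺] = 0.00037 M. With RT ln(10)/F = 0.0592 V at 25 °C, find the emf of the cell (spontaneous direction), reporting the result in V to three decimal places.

+1.245 V

Fe³⁺/Fe²⁺ is the cathode (higher E°), Cr³⁺/Cr²⁺ the anode: E°cell = +0.75 − (-0.37) = +1.12 V, n = 1.
Overall: Fe³⁺(aq) + Cr²⁺(aq) → Fe²⁺(aq) + Cr³⁺(aq)
Q = [Fe²⁺]·[Cr³⁺] / ([Fe³⁺]·[Cr²⁺]); log Q = -2.117.
E = E° − (0.0592/n) log Q = +1.12 − (0.0592/1)(-2.117) = +1.245 V.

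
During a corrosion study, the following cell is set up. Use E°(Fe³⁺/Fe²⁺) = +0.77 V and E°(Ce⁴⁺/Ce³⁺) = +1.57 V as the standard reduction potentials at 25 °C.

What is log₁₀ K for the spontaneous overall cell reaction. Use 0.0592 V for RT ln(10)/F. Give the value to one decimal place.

Cathode: Ce⁴⁺/Ce³⁺; anode: Fe³⁺/Fe²⁺. E°cell = +0.80 V, n = 1.
log K = nE°cell / 0.0592 = (1)(+0.80) / 0.0592 = 13.5.

13.5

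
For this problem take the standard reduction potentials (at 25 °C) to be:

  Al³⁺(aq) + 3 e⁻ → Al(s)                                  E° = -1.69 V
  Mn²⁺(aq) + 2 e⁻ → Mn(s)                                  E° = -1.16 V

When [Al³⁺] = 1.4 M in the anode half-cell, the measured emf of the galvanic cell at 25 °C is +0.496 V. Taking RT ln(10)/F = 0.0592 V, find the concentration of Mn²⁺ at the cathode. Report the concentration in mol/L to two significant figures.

Mn²⁺/Mn is the cathode, Al³⁺/Al the anode: E°cell = +0.53 V, n = 6.
Overall reaction: 3 Mn²⁺(aq) + 2 Al(s) → 3 Mn(s) + 2 Al³⁺(aq); Q = [Al³⁺]^2/[Mn²⁺]^3.
From E = E° − (0.0592/n) log Q: log Q = (E° − E)·n/0.0592 = (+0.53 − (+0.496))·6/0.0592 = 3.4459.
So 3·log[Mn²⁺] = 2·log(1.4) − log Q = 0.2923 − (3.4459) = -3.1536; log[Mn²⁺] = -3.1536 / 3 = -1.0512; [Mn²⁺] = 10^(-1.0512) ≈ 0.089 M.

0.089 M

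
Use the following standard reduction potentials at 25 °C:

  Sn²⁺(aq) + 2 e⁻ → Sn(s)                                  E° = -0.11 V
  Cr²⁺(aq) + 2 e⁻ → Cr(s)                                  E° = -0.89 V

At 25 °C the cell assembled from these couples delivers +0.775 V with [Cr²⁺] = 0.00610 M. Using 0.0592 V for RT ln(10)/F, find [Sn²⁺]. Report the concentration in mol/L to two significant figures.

0.0041 M

Sn²⁺/Sn is the cathode, Cr²⁺/Cr the anode: E°cell = +0.78 V, n = 2.
Overall reaction: Sn²⁺(aq) + Cr(s) → Sn(s) + Cr²⁺(aq); Q = [Cr²⁺]^1/[Sn²⁺]^1.
From E = E° − (0.0592/n) log Q: log Q = (E° − E)·n/0.0592 = (+0.78 − (+0.775))·2/0.0592 = 0.1689.
So 1·log[Sn²⁺] = 1·log(0.0061) − log Q = -2.2147 − (0.1689) = -2.3836; [Sn²⁺] = 10^(-2.3836) ≈ 0.0041 M.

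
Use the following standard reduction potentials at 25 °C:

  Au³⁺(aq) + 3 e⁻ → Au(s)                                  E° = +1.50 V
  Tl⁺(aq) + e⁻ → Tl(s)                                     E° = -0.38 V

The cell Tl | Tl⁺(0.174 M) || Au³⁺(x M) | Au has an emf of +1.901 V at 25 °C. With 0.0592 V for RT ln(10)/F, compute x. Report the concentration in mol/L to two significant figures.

Au³⁺/Au is the cathode, Tl⁺/Tl the anode: E°cell = +1.88 V, n = 3.
Overall reaction: Au³⁺(aq) + 3 Tl(s) → Au(s) + 3 Tl⁺(aq); Q = [Tl⁺]^3/[Au³⁺]^1.
From E = E° − (0.0592/n) log Q: log Q = (E° − E)·n/0.0592 = (+1.88 − (+1.901))·3/0.0592 = -1.0642.
So 1·log[Au³⁺] = 3·log(0.174) − log Q = -2.2784 − (-1.0642) = -1.2142; [Au³⁺] = 10^(-1.2142) ≈ 0.061 M.

0.061 M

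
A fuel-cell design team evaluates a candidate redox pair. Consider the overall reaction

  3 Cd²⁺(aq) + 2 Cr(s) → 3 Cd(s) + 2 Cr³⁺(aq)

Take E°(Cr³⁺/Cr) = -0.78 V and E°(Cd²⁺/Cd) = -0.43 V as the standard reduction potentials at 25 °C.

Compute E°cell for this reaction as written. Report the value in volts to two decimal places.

+0.35 V

The Cd²⁺/Cd couple has the higher reduction potential, so it is the cathode; Cr³⁺/Cr is oxidised at the anode.
E°cell = E°(cathode) − E°(anode) = (-0.43) − (-0.78) = +0.35 V.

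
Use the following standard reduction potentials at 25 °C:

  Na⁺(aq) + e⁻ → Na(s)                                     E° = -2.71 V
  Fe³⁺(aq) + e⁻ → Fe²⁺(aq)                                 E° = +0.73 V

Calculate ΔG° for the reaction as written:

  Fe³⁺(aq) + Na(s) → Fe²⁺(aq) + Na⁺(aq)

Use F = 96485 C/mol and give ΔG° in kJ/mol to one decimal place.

As written, Fe³⁺/Fe²⁺ is reduced (cathode) and Na⁺/Na is oxidised (anode), so E°cell = (+0.73) − (-2.71) = +3.44 V.
Balancing electrons gives n = 1.
ΔG° = −nFE° = −(1)(96485)(+3.44) = -331,908 J = -331.9 kJ/mol.

-331.9 kJ/mol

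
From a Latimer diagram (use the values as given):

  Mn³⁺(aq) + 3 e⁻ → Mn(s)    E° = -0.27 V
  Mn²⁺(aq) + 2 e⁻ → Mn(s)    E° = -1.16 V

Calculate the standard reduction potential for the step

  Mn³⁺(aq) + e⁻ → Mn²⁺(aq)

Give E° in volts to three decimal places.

+1.510 V

Sequential free energies add, so n₃E°₃ = n₁E°₁ + n₂E°₂.
With n₃ = 3, and the known step contributing 2×(-1.16) V, the unknown satisfies 1·E° = 3×(-0.27) − 2×(-1.16) = +1.510.
E° = +1.510 / 1 = +1.510 V.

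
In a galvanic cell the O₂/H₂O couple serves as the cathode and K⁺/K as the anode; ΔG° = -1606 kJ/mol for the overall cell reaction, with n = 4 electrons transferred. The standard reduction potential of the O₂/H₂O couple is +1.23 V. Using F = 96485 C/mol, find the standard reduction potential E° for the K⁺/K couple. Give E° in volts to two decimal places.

E°cell = −ΔG°/(nF) = −(-1606×10³)/((4)(96485)) = +4.161 V.
Since O₂/H₂O is the cathode and K⁺/K the anode, E°cell = E°(O₂/H₂O) − E°(K⁺/K).
So E°(K⁺/K) = E°(O₂/H₂O) − E°cell = (+1.23) − (+4.161) = -2.93 V.

-2.93 V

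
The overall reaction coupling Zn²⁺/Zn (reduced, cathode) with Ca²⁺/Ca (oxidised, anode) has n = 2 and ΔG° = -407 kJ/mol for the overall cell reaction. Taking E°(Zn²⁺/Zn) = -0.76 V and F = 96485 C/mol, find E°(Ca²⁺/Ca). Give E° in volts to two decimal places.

E°cell = −ΔG°/(nF) = −(-407×10³)/((2)(96485)) = +2.109 V.
Since Zn²⁺/Zn is the cathode and Ca²⁺/Ca the anode, E°cell = E°(Zn²⁺/Zn) − E°(Ca²⁺/Ca).
So E°(Ca²⁺/Ca) = E°(Zn²⁺/Zn) − E°cell = (-0.76) − (+2.109) = -2.87 V.

-2.87 V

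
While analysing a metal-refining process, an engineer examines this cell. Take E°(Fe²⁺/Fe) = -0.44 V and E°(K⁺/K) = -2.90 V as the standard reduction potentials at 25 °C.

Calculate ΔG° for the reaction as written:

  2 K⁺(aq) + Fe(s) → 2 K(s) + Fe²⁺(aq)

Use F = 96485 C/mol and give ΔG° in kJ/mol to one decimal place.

As written, K⁺/K is reduced (cathode) and Fe²⁺/Fe is oxidised (anode), so E°cell = (-2.90) − (-0.44) = -2.46 V.
Balancing electrons gives n = 2.
ΔG° = −nFE° = −(2)(96485)(-2.46) = 474,706 J = +474.7 kJ/mol.

+474.7 kJ/mol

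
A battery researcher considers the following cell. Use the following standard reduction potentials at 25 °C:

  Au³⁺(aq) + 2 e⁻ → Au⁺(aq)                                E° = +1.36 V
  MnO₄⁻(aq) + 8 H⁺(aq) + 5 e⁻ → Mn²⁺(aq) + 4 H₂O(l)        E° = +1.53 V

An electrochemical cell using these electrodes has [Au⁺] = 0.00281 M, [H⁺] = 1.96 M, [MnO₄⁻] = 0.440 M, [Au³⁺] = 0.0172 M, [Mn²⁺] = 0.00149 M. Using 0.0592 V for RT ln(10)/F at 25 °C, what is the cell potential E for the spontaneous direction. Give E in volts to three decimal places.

+0.204 V

MnO₄⁻/Mn²⁺ is the cathode (higher E°), Au³⁺/Au⁺ the anode: E°cell = +1.53 − (+1.36) = +0.17 V, n = 10.
Overall: 2 MnO₄⁻(aq) + 16 H⁺(aq) + 5 Au⁺(aq) → 2 Mn²⁺(aq) + 8 H₂O(l) + 5 Au³⁺(aq)
Q = [Mn²⁺]^2·[Au³⁺]^5 / ([MnO₄⁻]^2·[H⁺]^16·[Au⁺]^5); log Q = -5.683.
E = E° − (0.0592/n) log Q = +0.17 − (0.0592/10)(-5.683) = +0.204 V.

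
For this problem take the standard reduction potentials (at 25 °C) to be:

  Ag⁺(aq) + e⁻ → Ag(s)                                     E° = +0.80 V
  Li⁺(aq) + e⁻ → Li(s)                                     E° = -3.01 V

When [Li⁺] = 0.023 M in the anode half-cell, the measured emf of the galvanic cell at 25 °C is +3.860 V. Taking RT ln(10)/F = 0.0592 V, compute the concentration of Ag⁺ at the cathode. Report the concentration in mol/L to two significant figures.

0.16 M

Ag⁺/Ag is the cathode, Li⁺/Li the anode: E°cell = +3.81 V, n = 1.
Overall reaction: Ag⁺(aq) + Li(s) → Ag(s) + Li⁺(aq); Q = [Li⁺]^1/[Ag⁺]^1.
From E = E° − (0.0592/n) log Q: log Q = (E° − E)·n/0.0592 = (+3.81 − (+3.860))·1/0.0592 = -0.8446.
So 1·log[Ag⁺] = 1·log(0.023) − log Q = -1.6383 − (-0.8446) = -0.7937; [Ag⁺] = 10^(-0.7937) ≈ 0.16 M.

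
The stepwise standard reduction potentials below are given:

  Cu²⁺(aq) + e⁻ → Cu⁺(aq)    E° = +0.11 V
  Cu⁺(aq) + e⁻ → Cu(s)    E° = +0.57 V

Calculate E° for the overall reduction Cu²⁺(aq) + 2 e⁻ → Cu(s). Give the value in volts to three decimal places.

Standard free energies of sequential steps add: ΔG°₃ = ΔG°₁ + ΔG°₂, so n₃E°₃ = n₁E°₁ + n₂E°₂.
E°₃ = (1×+0.11 + 1×+0.57) / 2 = (+0.680) / 2 = +0.340 V.

+0.340 V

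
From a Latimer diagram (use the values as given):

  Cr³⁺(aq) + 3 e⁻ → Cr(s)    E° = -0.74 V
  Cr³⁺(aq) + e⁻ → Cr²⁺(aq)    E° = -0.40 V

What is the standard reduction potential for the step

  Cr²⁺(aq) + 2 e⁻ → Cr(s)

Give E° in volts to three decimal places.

-0.910 V

Sequential free energies add, so n₃E°₃ = n₁E°₁ + n₂E°₂.
With n₃ = 3, and the known step contributing 1×(-0.40) V, the unknown satisfies 2·E° = 3×(-0.74) − 1×(-0.40) = -1.820.
E° = -1.820 / 2 = -0.910 V.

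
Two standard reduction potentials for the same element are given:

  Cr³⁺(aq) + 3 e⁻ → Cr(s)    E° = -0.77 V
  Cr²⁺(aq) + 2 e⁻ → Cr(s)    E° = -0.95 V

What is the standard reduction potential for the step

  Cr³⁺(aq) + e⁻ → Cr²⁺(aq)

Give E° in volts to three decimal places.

-0.410 V

Sequential free energies add, so n₃E°₃ = n₁E°₁ + n₂E°₂.
With n₃ = 3, and the known step contributing 2×(-0.95) V, the unknown satisfies 1·E° = 3×(-0.77) − 2×(-0.95) = -0.410.
E° = -0.410 / 1 = -0.410 V.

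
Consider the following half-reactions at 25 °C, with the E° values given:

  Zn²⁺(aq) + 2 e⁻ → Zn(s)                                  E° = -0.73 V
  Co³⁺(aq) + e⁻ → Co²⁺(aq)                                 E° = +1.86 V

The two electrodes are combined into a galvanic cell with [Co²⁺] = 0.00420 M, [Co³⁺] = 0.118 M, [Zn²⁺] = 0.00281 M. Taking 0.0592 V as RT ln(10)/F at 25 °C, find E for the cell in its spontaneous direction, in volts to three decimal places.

+2.751 V

Co³⁺/Co²⁺ is the cathode (higher E°), Zn²⁺/Zn the anode: E°cell = +1.86 − (-0.73) = +2.59 V, n = 2.
Overall: 2 Co³⁺(aq) + Zn(s) → 2 Co²⁺(aq) + Zn²⁺(aq)
Q = [Co²⁺]^2·[Zn²⁺] / ([Co³⁺]^2); log Q = -5.449.
E = E° − (0.0592/n) log Q = +2.59 − (0.0592/2)(-5.449) = +2.751 V.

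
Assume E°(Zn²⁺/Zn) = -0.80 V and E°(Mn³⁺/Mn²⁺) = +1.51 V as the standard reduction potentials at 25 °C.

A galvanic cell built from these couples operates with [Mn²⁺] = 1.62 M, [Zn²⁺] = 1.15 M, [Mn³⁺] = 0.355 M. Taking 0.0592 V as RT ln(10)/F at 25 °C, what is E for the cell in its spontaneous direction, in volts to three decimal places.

Mn³⁺/Mn²⁺ is the cathode (higher E°), Zn²⁺/Zn the anode: E°cell = +1.51 − (-0.80) = +2.31 V, n = 2.
Overall: 2 Mn³⁺(aq) + Zn(s) → 2 Mn²⁺(aq) + Zn²⁺(aq)
Q = [Mn²⁺]^2·[Zn²⁺] / ([Mn³⁺]^2); log Q = 1.379.
E = E° − (0.0592/n) log Q = +2.31 − (0.0592/2)(1.379) = +2.269 V.

+2.269 V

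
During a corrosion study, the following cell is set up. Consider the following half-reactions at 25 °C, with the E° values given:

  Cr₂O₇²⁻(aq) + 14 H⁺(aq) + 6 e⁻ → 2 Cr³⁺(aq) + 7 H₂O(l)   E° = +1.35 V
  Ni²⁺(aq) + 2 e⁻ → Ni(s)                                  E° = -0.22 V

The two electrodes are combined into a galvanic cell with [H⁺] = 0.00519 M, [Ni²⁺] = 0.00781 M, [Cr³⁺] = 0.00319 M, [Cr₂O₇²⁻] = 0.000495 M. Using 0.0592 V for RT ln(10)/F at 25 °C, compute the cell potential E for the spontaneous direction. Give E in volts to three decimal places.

Cr₂O₇²⁻/Cr³⁺ is the cathode (higher E°), Ni²⁺/Ni the anode: E°cell = +1.35 − (-0.22) = +1.57 V, n = 6.
Overall: Cr₂O₇²⁻(aq) + 14 H⁺(aq) + 3 Ni(s) → 2 Cr³⁺(aq) + 7 H₂O(l) + 3 Ni²⁺(aq)
Q = [Cr³⁺]^2·[Ni²⁺]^3 / ([Cr₂O₇²⁻]·[H⁺]^14); log Q = 23.979.
E = E° − (0.0592/n) log Q = +1.57 − (0.0592/6)(23.979) = +1.333 V.

+1.333 V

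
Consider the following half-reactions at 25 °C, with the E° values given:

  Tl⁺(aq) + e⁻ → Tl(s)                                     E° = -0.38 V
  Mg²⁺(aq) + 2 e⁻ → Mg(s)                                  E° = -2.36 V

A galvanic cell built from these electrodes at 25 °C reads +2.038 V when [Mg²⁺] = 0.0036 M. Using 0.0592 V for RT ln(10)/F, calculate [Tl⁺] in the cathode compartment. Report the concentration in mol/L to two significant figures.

Tl⁺/Tl is the cathode, Mg²⁺/Mg the anode: E°cell = +1.98 V, n = 2.
Overall reaction: 2 Tl⁺(aq) + Mg(s) → 2 Tl(s) + Mg²⁺(aq); Q = [Mg²⁺]^1/[Tl⁺]^2.
From E = E° − (0.0592/n) log Q: log Q = (E° − E)·n/0.0592 = (+1.98 − (+2.038))·2/0.0592 = -1.9595.
So 2·log[Tl⁺] = 1·log(0.0036) − log Q = -2.4437 − (-1.9595) = -0.4842; log[Tl⁺] = -0.4842 / 2 = -0.2421; [Tl⁺] = 10^(-0.2421) ≈ 0.57 M.

0.57 M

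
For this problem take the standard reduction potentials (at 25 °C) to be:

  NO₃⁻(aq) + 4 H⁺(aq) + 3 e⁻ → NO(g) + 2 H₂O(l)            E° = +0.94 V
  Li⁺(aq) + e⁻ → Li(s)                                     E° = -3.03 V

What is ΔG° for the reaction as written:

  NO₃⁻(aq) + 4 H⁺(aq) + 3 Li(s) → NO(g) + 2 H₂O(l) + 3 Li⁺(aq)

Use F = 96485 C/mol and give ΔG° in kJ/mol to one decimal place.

-1149.1 kJ/mol

As written, NO₃⁻/NO is reduced (cathode) and Li⁺/Li is oxidised (anode), so E°cell = (+0.94) − (-3.03) = +3.97 V.
Balancing electrons gives n = 3.
ΔG° = −nFE° = −(3)(96485)(+3.97) = -1,149,136 J = -1149.1 kJ/mol.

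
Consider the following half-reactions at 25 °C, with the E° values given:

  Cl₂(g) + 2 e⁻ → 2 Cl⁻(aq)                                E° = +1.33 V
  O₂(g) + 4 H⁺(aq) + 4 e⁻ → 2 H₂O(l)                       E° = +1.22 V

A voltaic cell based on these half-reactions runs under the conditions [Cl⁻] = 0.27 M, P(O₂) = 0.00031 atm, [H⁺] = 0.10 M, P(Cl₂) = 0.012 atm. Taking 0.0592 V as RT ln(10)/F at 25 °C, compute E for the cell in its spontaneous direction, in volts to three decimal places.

Cl₂/Cl⁻ is the cathode (higher E°), O₂/H₂O the anode: E°cell = +1.33 − (+1.22) = +0.11 V, n = 4.
Overall: 2 Cl₂(g) + 2 H₂O(l) → 4 Cl⁻(aq) + O₂(g) + 4 H⁺(aq)
Q = [Cl⁻]^4·P(O₂)·[H⁺]^4 / (P(Cl₂)^2); log Q = -5.942.
E = E° − (0.0592/n) log Q = +0.11 − (0.0592/4)(-5.942) = +0.198 V.

+0.198 V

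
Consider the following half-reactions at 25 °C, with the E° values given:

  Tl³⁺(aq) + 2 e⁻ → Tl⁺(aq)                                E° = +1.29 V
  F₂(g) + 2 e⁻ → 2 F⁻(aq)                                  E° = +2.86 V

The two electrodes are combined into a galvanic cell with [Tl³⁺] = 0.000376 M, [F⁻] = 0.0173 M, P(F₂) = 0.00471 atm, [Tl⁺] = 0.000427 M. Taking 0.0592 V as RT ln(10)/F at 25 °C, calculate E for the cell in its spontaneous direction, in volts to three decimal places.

F₂/F⁻ is the cathode (higher E°), Tl³⁺/Tl⁺ the anode: E°cell = +2.86 − (+1.29) = +1.57 V, n = 2.
Overall: F₂(g) + Tl⁺(aq) → 2 F⁻(aq) + Tl³⁺(aq)
Q = [F⁻]^2·[Tl³⁺] / (P(F₂)·[Tl⁺]); log Q = -1.252.
E = E° − (0.0592/n) log Q = +1.57 − (0.0592/2)(-1.252) = +1.607 V.

+1.607 V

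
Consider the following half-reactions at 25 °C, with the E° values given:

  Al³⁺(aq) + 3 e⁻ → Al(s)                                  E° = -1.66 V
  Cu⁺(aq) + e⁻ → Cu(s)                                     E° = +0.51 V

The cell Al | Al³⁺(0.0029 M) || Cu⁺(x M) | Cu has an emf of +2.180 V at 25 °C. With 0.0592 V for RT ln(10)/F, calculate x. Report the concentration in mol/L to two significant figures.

0.21 M

Cu⁺/Cu is the cathode, Al³⁺/Al the anode: E°cell = +2.17 V, n = 3.
Overall reaction: 3 Cu⁺(aq) + Al(s) → 3 Cu(s) + Al³⁺(aq); Q = [Al³⁺]^1/[Cu⁺]^3.
From E = E° − (0.0592/n) log Q: log Q = (E° − E)·n/0.0592 = (+2.17 − (+2.180))·3/0.0592 = -0.5068.
So 3·log[Cu⁺] = 1·log(0.0029) − log Q = -2.5376 − (-0.5068) = -2.0308; log[Cu⁺] = -2.0308 / 3 = -0.6769; [Cu⁺] = 10^(-0.6769) ≈ 0.21 M.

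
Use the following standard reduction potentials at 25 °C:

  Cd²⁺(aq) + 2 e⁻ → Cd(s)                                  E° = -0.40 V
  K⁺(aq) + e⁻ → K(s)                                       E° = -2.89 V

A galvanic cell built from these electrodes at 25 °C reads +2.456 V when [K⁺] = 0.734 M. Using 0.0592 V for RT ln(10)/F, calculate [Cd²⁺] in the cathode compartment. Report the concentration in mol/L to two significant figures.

0.038 M

Cd²⁺/Cd is the cathode, K⁺/K the anode: E°cell = +2.49 V, n = 2.
Overall reaction: Cd²⁺(aq) + 2 K(s) → Cd(s) + 2 K⁺(aq); Q = [K⁺]^2/[Cd²⁺]^1.
From E = E° − (0.0592/n) log Q: log Q = (E° − E)·n/0.0592 = (+2.49 − (+2.456))·2/0.0592 = 1.1486.
So 1·log[Cd²⁺] = 2·log(0.734) − log Q = -0.2686 − (1.1486) = -1.4172; [Cd²⁺] = 10^(-1.4172) ≈ 0.038 M.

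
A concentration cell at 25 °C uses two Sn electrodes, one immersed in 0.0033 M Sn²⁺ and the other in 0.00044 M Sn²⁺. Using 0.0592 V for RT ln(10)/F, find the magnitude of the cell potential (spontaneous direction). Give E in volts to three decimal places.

For a concentration cell E°cell = 0. The 0.0033 M side is the cathode (reduction is favoured where [Sn²⁺] is higher).
With n = 2, E = −(0.0592/2) log([Sn²⁺]ₐₙ/[Sn²⁺]꜀ₐₜ) = −(0.0592/2) log(0.00044/0.0033) = −(0.0592/2)(-0.875) = +0.026 V.

+0.026 V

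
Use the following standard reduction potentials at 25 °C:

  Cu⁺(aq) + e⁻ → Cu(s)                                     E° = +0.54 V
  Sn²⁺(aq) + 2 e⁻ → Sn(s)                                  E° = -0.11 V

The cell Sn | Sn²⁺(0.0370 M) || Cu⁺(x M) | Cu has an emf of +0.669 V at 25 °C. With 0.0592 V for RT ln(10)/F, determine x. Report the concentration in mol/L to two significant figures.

0.40 M

Cu⁺/Cu is the cathode, Sn²⁺/Sn the anode: E°cell = +0.65 V, n = 2.
Overall reaction: 2 Cu⁺(aq) + Sn(s) → 2 Cu(s) + Sn²⁺(aq); Q = [Sn²⁺]^1/[Cu⁺]^2.
From E = E° − (0.0592/n) log Q: log Q = (E° − E)·n/0.0592 = (+0.65 − (+0.669))·2/0.0592 = -0.6419.
So 2·log[Cu⁺] = 1·log(0.037) − log Q = -1.4318 − (-0.6419) = -0.7899; log[Cu⁺] = -0.7899 / 2 = -0.3950; [Cu⁺] = 10^(-0.3950) ≈ 0.40 M.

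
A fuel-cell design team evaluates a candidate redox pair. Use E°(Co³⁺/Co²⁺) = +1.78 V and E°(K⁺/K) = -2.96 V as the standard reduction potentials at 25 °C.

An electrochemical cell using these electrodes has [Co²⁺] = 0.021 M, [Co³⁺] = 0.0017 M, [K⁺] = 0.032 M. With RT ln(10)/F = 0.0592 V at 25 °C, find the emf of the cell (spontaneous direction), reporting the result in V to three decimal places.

+4.764 V

Co³⁺/Co²⁺ is the cathode (higher E°), K⁺/K the anode: E°cell = +1.78 − (-2.96) = +4.74 V, n = 1.
Overall: Co³⁺(aq) + K(s) → Co²⁺(aq) + K⁺(aq)
Q = [Co²⁺]·[K⁺] / ([Co³⁺]); log Q = -0.403.
E = E° − (0.0592/n) log Q = +4.74 − (0.0592/1)(-0.403) = +4.764 V.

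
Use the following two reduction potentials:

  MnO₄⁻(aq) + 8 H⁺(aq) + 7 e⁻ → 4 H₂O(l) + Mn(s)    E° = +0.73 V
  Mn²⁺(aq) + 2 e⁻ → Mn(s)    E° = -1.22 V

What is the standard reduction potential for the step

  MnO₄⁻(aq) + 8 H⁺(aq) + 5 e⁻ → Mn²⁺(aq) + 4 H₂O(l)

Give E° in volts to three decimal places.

+1.510 V

Sequential free energies add, so n₃E°₃ = n₁E°₁ + n₂E°₂.
With n₃ = 7, and the known step contributing 2×(-1.22) V, the unknown satisfies 5·E° = 7×(+0.73) − 2×(-1.22) = +7.550.
E° = +7.550 / 5 = +1.510 V.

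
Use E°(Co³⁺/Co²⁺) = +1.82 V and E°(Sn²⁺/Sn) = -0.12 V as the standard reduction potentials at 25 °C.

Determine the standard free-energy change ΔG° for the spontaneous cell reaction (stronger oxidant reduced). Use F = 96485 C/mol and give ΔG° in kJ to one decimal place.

-374.4 kJ

Co³⁺/Co²⁺ (E° = +1.82 V) is the cathode; Sn²⁺/Sn (E° = -0.12 V) is the anode, so E°cell = +1.94 V.
Balancing electrons gives n = 2 (lcm of 1 and 2).
ΔG° = −nFE° = −(2)(96485)(+1.94) = -374,362 J = -374.4 kJ.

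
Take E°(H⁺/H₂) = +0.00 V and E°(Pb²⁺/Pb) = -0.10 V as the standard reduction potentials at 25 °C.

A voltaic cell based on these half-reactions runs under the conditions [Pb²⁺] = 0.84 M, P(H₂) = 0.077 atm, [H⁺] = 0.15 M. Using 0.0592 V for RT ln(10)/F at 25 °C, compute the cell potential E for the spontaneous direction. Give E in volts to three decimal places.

H⁺/H₂ is the cathode (higher E°), Pb²⁺/Pb the anode: E°cell = +0.00 − (-0.10) = +0.10 V, n = 2.
Overall: 2 H⁺(aq) + Pb(s) → H₂(g) + Pb²⁺(aq)
Q = P(H₂)·[Pb²⁺] / ([H⁺]^2); log Q = 0.459.
E = E° − (0.0592/n) log Q = +0.10 − (0.0592/2)(0.459) = +0.086 V.

+0.086 V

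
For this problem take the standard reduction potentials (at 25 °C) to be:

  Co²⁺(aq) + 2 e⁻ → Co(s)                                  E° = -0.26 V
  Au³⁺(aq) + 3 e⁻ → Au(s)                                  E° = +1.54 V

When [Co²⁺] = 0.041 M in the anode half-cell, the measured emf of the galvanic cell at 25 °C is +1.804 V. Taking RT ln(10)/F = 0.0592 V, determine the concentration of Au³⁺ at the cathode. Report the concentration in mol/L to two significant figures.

Au³⁺/Au is the cathode, Co²⁺/Co the anode: E°cell = +1.80 V, n = 6.
Overall reaction: 2 Au³⁺(aq) + 3 Co(s) → 2 Au(s) + 3 Co²⁺(aq); Q = [Co²⁺]^3/[Au³⁺]^2.
From E = E° − (0.0592/n) log Q: log Q = (E° − E)·n/0.0592 = (+1.80 − (+1.804))·6/0.0592 = -0.4054.
So 2·log[Au³⁺] = 3·log(0.041) − log Q = -4.1616 − (-0.4054) = -3.7562; log[Au³⁺] = -3.7562 / 2 = -1.8781; [Au³⁺] = 10^(-1.8781) ≈ 0.013 M.

0.013 M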